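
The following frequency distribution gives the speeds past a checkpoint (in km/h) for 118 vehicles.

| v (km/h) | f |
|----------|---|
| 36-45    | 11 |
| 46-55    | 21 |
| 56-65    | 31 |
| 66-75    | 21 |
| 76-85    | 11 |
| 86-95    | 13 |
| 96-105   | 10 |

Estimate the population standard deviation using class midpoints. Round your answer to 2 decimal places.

Midpoints: 40.5, 50.5, 60.5, 70.5, 80.5, 90.5, 100.5
n = 118, Σfm = 7929, mean = 67.1949
Σfm² = 568199.5
Σf(m − x̄)² = Σfm² − (Σfm)²/n = 568199.5 − 7929²/118 = 35411.0169
Population variance = 35411.0169 / 118 = 300.0934
Standard deviation = √300.0934 = 17.3232

17.32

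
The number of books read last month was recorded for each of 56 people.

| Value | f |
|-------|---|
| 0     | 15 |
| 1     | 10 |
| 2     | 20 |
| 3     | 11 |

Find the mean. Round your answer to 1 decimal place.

Values: 0, 1, 2, 3
Σfx = 15×0 + 10×1 + 20×2 + 11×3 = 83
n = Σf = 56
Mean = 83 / 56 = 1.4821

1.5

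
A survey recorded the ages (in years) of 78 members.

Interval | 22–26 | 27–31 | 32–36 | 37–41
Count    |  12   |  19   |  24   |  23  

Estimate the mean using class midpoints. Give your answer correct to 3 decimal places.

Midpoints: 24, 29, 34, 39
Σfm = 12×24 + 19×29 + 24×34 + 23×39 = 2552
n = Σf = 78
Mean = 2552 / 78 = 32.7179

32.718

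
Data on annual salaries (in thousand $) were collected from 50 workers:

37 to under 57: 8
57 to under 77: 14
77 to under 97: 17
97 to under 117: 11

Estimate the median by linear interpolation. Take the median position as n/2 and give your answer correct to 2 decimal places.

Cumulative frequencies: 8, 22, 39, 50
n = 50; position = n/2 = 25.
This falls in the class 77 to under 97: L = 77, F = 22, f = 17, h = 20.
Median ≈ 77 + ((25 − 22) / 17) × 20 = 80.5294

80.53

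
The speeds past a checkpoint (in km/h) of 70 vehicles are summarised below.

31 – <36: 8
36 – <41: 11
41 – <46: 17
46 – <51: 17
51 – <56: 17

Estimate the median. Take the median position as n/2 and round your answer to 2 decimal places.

Cumulative frequencies: 8, 19, 36, 53, 70
n = 70; position = n/2 = 35.
This falls in the class 41 – <46: L = 41, F = 19, f = 17, h = 5.
Median ≈ 41 + ((35 − 19) / 17) × 5 = 45.7059

45.71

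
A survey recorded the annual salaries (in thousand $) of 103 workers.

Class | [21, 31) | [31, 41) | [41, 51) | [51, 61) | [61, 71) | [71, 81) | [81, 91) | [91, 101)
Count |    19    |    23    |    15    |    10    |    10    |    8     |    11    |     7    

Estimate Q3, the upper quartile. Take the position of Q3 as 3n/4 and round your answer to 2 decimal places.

Cumulative frequencies: 19, 42, 57, 67, 77, 85, 96, 103
n = 103; position = 3n/4 = 77.25.
This falls in the class [71, 81): L = 71, F = 77, f = 8, h = 10.
Upper quartile ≈ 71 + ((77.25 − 77) / 8) × 10 = 71.3125

71.31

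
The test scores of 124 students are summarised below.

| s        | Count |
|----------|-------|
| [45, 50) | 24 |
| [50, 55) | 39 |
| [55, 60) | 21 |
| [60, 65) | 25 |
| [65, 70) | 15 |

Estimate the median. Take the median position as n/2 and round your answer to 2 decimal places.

54.87

Cumulative frequencies: 24, 63, 84, 109, 124
n = 124; position = n/2 = 62.
This falls in the class [50, 55): L = 50, F = 24, f = 39, h = 5.
Median ≈ 50 + ((62 − 24) / 39) × 5 = 54.8718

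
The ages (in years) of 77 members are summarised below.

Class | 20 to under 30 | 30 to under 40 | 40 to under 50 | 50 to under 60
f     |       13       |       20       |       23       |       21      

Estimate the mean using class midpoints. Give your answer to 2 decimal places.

41.75

Midpoints: 25, 35, 45, 55
Σfm = 13×25 + 20×35 + 23×45 + 21×55 = 3215
n = Σf = 77
Mean = 3215 / 77 = 41.7532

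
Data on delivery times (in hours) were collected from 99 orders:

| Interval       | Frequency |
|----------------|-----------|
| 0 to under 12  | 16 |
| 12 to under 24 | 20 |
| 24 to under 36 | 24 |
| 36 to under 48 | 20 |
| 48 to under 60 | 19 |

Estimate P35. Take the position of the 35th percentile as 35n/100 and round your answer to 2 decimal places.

23.19

Cumulative frequencies: 16, 36, 60, 80, 99
n = 99; position = 35n/100 = 34.65.
This falls in the class 12 to under 24: L = 12, F = 16, f = 20, h = 12.
35th percentile ≈ 12 + ((34.65 − 16) / 20) × 12 = 23.1900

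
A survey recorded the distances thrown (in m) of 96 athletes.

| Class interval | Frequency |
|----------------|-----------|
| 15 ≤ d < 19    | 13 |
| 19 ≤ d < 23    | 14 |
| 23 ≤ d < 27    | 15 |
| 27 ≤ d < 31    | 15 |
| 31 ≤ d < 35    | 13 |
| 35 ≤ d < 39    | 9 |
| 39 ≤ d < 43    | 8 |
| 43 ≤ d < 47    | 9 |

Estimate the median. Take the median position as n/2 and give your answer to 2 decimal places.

Cumulative frequencies: 13, 27, 42, 57, 70, 79, 87, 96
n = 96; position = n/2 = 48.
This falls in the class 27 ≤ d < 31: L = 27, F = 42, f = 15, h = 4.
Median ≈ 27 + ((48 − 42) / 15) × 4 = 28.6000

28.60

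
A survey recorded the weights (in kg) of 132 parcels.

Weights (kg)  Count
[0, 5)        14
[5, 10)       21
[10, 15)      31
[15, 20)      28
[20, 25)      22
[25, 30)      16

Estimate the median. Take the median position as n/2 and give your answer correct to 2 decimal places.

15.00

Cumulative frequencies: 14, 35, 66, 94, 116, 132
n = 132; position = n/2 = 66.
This falls in the class [10, 15): L = 10, F = 35, f = 31, h = 5.
Median ≈ 10 + ((66 − 35) / 31) × 5 = 15.0000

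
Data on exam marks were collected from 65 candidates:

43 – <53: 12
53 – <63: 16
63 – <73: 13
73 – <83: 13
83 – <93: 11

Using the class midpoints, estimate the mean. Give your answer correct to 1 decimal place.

Midpoints: 48, 58, 68, 78, 88
Σfm = 12×48 + 16×58 + 13×68 + 13×78 + 11×88 = 4370
n = Σf = 65
Mean = 4370 / 65 = 67.2308

67.2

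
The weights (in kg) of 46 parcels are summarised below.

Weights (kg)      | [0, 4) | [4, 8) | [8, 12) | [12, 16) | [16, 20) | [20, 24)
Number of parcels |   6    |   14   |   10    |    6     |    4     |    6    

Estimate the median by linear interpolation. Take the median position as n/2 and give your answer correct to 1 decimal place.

9.2

Cumulative frequencies: 6, 20, 30, 36, 40, 46
n = 46; position = n/2 = 23.
This falls in the class [8, 12): L = 8, F = 20, f = 10, h = 4.
Median ≈ 8 + ((23 − 20) / 10) × 4 = 9.2000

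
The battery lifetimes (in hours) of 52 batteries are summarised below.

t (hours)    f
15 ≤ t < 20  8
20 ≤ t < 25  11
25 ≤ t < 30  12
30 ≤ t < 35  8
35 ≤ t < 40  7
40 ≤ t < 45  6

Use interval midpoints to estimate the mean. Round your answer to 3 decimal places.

Midpoints: 17.5, 22.5, 27.5, 32.5, 37.5, 42.5
Σfm = 8×17.5 + 11×22.5 + 12×27.5 + 8×32.5 + 7×37.5 + 6×42.5 = 1495
n = Σf = 52
Mean = 1495 / 52 = 28.7500

28.750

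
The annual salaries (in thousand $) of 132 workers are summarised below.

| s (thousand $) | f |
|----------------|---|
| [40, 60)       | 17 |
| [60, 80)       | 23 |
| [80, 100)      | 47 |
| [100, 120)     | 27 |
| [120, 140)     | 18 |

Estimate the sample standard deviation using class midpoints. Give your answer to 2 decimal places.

24.07

Midpoints: 50, 70, 90, 110, 130
n = 132, Σfm = 12000, mean = 90.9091
Σfm² = 1166800
Σf(m − x̄)² = Σfm² − (Σfm)²/n = 1166800 − 12000²/132 = 75890.9091
Sample variance = 75890.9091 / 131 = 579.3199
Standard deviation = √579.3199 = 24.0691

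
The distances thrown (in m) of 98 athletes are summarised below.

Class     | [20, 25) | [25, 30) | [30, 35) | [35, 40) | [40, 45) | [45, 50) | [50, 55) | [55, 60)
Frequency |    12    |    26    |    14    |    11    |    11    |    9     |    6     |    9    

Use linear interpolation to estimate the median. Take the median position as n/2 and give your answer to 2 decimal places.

33.93

Cumulative frequencies: 12, 38, 52, 63, 74, 83, 89, 98
n = 98; position = n/2 = 49.
This falls in the class [30, 35): L = 30, F = 38, f = 14, h = 5.
Median ≈ 30 + ((49 − 38) / 14) × 5 = 33.9286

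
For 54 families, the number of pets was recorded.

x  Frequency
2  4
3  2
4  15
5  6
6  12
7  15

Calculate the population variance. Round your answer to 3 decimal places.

2.384

Values: 2, 3, 4, 5, 6, 7
n = 54, Σfx = 281, mean = 5.2037
Σfx² = 1591
Σf(x − x̄)² = Σfx² − (Σfx)²/n = 1591 − 281²/54 = 128.7593
Population variance = 128.7593 / 54 = 2.3844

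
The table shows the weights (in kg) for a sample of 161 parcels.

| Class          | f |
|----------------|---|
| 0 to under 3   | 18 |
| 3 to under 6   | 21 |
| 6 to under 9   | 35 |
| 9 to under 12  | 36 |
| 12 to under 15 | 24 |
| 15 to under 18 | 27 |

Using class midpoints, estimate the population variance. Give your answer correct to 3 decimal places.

22.112

Midpoints: 1.5, 4.5, 7.5, 10.5, 13.5, 16.5
n = 161, Σfm = 1531.5, mean = 9.5124
Σfm² = 18128.25
Σf(m − x̄)² = Σfm² − (Σfm)²/n = 18128.25 − 1531.5²/161 = 3559.9752
Population variance = 3559.9752 / 161 = 22.1116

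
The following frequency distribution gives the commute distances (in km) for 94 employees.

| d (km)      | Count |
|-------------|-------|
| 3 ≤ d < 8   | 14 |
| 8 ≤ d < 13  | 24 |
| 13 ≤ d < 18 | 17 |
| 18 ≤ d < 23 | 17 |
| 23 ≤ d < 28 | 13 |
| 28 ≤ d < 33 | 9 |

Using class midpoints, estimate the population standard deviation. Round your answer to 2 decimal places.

7.76

Midpoints: 5.5, 10.5, 15.5, 20.5, 25.5, 30.5
n = 94, Σfm = 1547, mean = 16.4574
Σfm² = 31123.5
Σf(m − x̄)² = Σfm² − (Σfm)²/n = 31123.5 − 1547²/94 = 5663.8298
Population variance = 5663.8298 / 94 = 60.2535
Standard deviation = √60.2535 = 7.7623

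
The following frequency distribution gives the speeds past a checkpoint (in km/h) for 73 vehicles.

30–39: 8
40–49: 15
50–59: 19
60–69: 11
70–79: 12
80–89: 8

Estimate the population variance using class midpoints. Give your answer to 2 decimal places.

Midpoints: 34.5, 44.5, 54.5, 64.5, 74.5, 84.5
n = 73, Σfm = 4258.5, mean = 58.3356
Σfm² = 265148.25
Σf(m − x̄)² = Σfm² − (Σfm)²/n = 265148.25 − 4258.5²/73 = 16726.0274
Population variance = 16726.0274 / 73 = 229.1237

229.12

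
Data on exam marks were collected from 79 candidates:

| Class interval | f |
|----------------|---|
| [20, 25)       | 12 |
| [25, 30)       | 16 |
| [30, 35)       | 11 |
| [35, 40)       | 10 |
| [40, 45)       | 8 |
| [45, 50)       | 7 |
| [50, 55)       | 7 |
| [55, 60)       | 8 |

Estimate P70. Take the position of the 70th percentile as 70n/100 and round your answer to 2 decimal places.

Cumulative frequencies: 12, 28, 39, 49, 57, 64, 71, 79
n = 79; position = 70n/100 = 55.3.
This falls in the class [40, 45): L = 40, F = 49, f = 8, h = 5.
70th percentile ≈ 40 + ((55.3 − 49) / 8) × 5 = 43.9375

43.94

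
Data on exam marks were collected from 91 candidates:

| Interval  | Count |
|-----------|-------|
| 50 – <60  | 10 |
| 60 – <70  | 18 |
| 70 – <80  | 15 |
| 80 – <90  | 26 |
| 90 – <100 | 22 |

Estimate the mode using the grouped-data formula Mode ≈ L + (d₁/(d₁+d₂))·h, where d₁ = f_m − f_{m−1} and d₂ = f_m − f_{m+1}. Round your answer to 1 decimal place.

87.3

Modal class: 80 – <90 (highest frequency 26).
d₁ = 26 − 15 = 11, d₂ = 26 − 22 = 4
Mode ≈ 80 + (11/(11+4)) × 10 = 80 + 7.3333 = 87.3333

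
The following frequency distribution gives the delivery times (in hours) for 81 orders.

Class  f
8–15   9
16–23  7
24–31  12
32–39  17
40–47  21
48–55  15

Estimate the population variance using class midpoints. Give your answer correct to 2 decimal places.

Midpoints: 11.5, 19.5, 27.5, 35.5, 43.5, 51.5
n = 81, Σfm = 2859.5, mean = 35.3025
Σfm² = 113872.25
Σf(m − x̄)² = Σfm² − (Σfm)²/n = 113872.25 − 2859.5²/81 = 12924.8395
Population variance = 12924.8395 / 81 = 159.5659

159.57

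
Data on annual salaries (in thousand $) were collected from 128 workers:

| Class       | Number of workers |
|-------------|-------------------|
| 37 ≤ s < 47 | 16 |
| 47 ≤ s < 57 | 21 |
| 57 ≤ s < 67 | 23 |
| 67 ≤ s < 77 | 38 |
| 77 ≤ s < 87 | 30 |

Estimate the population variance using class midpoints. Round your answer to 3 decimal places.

Midpoints: 42, 52, 62, 72, 82
n = 128, Σfm = 8386, mean = 65.5156
Σfm² = 572132
Σf(m − x̄)² = Σfm² − (Σfm)²/n = 572132 − 8386²/128 = 22717.9688
Population variance = 22717.9688 / 128 = 177.4841

177.484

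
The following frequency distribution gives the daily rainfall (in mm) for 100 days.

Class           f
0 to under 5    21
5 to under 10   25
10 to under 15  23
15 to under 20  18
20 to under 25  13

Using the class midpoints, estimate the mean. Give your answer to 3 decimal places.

11.350

Midpoints: 2.5, 7.5, 12.5, 17.5, 22.5
Σfm = 21×2.5 + 25×7.5 + 23×12.5 + 18×17.5 + 13×22.5 = 1135
n = Σf = 100
Mean = 1135 / 100 = 11.3500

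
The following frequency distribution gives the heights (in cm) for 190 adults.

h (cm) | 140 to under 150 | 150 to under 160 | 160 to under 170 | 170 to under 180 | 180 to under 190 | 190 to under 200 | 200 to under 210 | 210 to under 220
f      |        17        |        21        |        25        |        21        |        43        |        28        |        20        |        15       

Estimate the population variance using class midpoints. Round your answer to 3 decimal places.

Midpoints: 145, 155, 165, 175, 185, 195, 205, 215
n = 190, Σfm = 34260, mean = 180.3158
Σfm² = 6255950
Σf(m − x̄)² = Σfm² − (Σfm)²/n = 6255950 − 34260²/190 = 78331.0526
Population variance = 78331.0526 / 190 = 412.2687

412.269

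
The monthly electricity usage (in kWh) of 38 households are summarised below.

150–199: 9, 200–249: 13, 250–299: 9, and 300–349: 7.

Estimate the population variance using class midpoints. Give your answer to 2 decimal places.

Midpoints: 174.5, 224.5, 274.5, 324.5
n = 38, Σfm = 9231, mean = 242.9211
Σfm² = 2344509.5
Σf(m − x̄)² = Σfm² − (Σfm)²/n = 2344509.5 − 9231²/38 = 102105.2632
Population variance = 102105.2632 / 38 = 2686.9806

2686.98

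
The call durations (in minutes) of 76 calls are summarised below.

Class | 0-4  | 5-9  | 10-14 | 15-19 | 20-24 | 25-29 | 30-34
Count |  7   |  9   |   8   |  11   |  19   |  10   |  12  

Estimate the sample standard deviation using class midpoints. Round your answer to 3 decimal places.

Midpoints: 2, 7, 12, 17, 22, 27, 32
n = 76, Σfm = 1432, mean = 18.8421
Σfm² = 33574
Σf(m − x̄)² = Σfm² − (Σfm)²/n = 33574 − 1432²/76 = 6592.1053
Sample variance = 6592.1053 / 75 = 87.8947
Standard deviation = √87.8947 = 9.3752

9.375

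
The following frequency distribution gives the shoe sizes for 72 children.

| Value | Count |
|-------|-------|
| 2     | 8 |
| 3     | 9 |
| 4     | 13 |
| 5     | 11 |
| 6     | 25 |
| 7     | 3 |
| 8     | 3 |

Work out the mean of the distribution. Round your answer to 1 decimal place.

4.8

Values: 2, 3, 4, 5, 6, 7, 8
Σfx = 8×2 + 9×3 + 13×4 + 11×5 + 25×6 + 3×7 + 3×8 = 345
n = Σf = 72
Mean = 345 / 72 = 4.7917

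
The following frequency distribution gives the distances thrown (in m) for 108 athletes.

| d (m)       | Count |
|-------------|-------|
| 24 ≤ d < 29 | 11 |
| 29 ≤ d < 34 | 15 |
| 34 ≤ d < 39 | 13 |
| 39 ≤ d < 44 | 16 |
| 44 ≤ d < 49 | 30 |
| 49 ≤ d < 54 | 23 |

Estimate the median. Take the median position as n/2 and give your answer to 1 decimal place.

43.7

Cumulative frequencies: 11, 26, 39, 55, 85, 108
n = 108; position = n/2 = 54.
This falls in the class 39 ≤ d < 44: L = 39, F = 39, f = 16, h = 5.
Median ≈ 39 + ((54 − 39) / 16) × 5 = 43.6875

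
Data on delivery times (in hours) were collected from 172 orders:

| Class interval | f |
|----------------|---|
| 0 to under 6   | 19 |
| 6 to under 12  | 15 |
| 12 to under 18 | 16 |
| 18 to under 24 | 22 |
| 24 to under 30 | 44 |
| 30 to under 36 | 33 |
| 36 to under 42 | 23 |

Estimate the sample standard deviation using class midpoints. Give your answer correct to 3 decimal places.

Midpoints: 3, 9, 15, 21, 27, 33, 39
n = 172, Σfm = 4068, mean = 23.6512
Σfm² = 117684
Σf(m − x̄)² = Σfm² − (Σfm)²/n = 117684 − 4068²/172 = 21471.0698
Sample variance = 21471.0698 / 171 = 125.5618
Standard deviation = √125.5618 = 11.2054

11.205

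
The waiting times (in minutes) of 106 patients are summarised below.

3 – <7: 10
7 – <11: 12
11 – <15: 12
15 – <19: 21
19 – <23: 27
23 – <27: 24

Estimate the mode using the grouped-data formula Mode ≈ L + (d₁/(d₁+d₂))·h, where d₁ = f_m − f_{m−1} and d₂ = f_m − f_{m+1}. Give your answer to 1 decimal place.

21.7

Modal class: 19 – <23 (highest frequency 27).
d₁ = 27 − 21 = 6, d₂ = 27 − 24 = 3
Mode ≈ 19 + (6/(6+3)) × 4 = 19 + 2.6667 = 21.6667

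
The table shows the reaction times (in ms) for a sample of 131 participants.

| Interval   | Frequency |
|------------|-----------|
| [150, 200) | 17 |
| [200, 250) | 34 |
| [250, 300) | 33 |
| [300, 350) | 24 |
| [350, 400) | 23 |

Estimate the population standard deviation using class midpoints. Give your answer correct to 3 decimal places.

Midpoints: 175, 225, 275, 325, 375
n = 131, Σfm = 36125, mean = 275.7634
Σfm² = 10506875
Σf(m − x̄)² = Σfm² − (Σfm)²/n = 10506875 − 36125²/131 = 544923.6641
Population variance = 544923.6641 / 131 = 4159.7226
Standard deviation = √4159.7226 = 64.4959

64.496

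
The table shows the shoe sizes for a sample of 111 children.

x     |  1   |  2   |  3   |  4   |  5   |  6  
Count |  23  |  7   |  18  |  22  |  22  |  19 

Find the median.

Cumulative frequencies: 23, 30, 48, 70, 92, 111
n = 111, so the median is the value in position (n+1)/2 = 56.
Position 56 falls at value 4.

4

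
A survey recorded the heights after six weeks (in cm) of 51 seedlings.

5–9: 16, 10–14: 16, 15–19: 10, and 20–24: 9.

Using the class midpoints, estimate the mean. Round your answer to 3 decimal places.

13.176

Midpoints: 7, 12, 17, 22
Σfm = 16×7 + 16×12 + 10×17 + 9×22 = 672
n = Σf = 51
Mean = 672 / 51 = 13.1765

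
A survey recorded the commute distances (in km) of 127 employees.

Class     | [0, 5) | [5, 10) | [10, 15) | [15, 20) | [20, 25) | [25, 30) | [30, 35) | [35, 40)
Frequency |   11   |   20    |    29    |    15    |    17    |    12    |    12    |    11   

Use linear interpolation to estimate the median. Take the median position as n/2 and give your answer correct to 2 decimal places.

Cumulative frequencies: 11, 31, 60, 75, 92, 104, 116, 127
n = 127; position = n/2 = 63.5.
This falls in the class [15, 20): L = 15, F = 60, f = 15, h = 5.
Median ≈ 15 + ((63.5 − 60) / 15) × 5 = 16.1667

16.17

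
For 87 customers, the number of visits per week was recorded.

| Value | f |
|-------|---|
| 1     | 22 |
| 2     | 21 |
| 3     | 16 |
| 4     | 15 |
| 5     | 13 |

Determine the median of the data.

3

Cumulative frequencies: 22, 43, 59, 74, 87
n = 87, so the median is the value in position (n+1)/2 = 44.
Position 44 falls at value 3.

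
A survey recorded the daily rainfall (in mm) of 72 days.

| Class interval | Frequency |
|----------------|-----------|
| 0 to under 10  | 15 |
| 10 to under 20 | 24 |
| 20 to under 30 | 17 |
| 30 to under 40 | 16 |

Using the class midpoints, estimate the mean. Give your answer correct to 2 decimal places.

Midpoints: 5, 15, 25, 35
Σfm = 15×5 + 24×15 + 17×25 + 16×35 = 1420
n = Σf = 72
Mean = 1420 / 72 = 19.7222

19.72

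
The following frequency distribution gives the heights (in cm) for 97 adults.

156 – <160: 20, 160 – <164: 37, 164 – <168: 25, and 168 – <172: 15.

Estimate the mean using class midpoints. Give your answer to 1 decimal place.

Midpoints: 158, 162, 166, 170
Σfm = 20×158 + 37×162 + 25×166 + 15×170 = 15854
n = Σf = 97
Mean = 15854 / 97 = 163.4433

163.4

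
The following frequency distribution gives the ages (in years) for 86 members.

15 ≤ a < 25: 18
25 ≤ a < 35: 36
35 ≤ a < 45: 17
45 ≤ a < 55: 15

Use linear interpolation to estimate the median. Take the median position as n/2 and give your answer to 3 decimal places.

Cumulative frequencies: 18, 54, 71, 86
n = 86; position = n/2 = 43.
This falls in the class 25 ≤ a < 35: L = 25, F = 18, f = 36, h = 10.
Median ≈ 25 + ((43 − 18) / 36) × 10 = 31.9444

31.944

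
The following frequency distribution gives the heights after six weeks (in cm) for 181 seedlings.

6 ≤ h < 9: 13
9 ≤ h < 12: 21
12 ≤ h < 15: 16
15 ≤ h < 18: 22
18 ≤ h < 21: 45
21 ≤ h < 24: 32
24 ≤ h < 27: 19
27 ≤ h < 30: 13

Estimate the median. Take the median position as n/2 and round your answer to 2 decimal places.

19.23

Cumulative frequencies: 13, 34, 50, 72, 117, 149, 168, 181
n = 181; position = n/2 = 90.5.
This falls in the class 18 ≤ h < 21: L = 18, F = 72, f = 45, h = 3.
Median ≈ 18 + ((90.5 − 72) / 45) × 3 = 19.2333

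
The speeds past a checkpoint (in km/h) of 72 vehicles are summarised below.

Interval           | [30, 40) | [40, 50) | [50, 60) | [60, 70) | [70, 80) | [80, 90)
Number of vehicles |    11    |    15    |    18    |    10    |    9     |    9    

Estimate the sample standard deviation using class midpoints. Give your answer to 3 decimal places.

Midpoints: 35, 45, 55, 65, 75, 85
n = 72, Σfm = 4140, mean = 57.5000
Σfm² = 256200
Σf(m − x̄)² = Σfm² − (Σfm)²/n = 256200 − 4140²/72 = 18150.0000
Sample variance = 18150.0000 / 71 = 255.6338
Standard deviation = √255.6338 = 15.9886

15.989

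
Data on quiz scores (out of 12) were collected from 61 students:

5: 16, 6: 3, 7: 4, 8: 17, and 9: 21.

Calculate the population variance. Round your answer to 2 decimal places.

Values: 5, 6, 7, 8, 9
n = 61, Σfx = 451, mean = 7.3934
Σfx² = 3493
Σf(x − x̄)² = Σfx² − (Σfx)²/n = 3493 − 451²/61 = 158.5574
Population variance = 158.5574 / 61 = 2.5993

2.60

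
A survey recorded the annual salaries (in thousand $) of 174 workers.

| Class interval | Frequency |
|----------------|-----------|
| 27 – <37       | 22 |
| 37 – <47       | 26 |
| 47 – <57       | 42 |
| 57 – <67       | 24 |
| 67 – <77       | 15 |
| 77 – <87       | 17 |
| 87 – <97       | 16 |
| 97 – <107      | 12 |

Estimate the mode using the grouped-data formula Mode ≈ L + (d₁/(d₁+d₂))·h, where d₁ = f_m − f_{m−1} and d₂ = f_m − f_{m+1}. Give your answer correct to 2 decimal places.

Modal class: 47 – <57 (highest frequency 42).
d₁ = 42 − 26 = 16, d₂ = 42 − 24 = 18
Mode ≈ 47 + (16/(16+18)) × 10 = 47 + 4.7059 = 51.7059

51.71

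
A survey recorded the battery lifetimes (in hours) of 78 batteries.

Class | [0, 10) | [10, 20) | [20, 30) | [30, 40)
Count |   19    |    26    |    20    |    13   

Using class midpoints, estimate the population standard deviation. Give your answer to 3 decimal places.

Midpoints: 5, 15, 25, 35
n = 78, Σfm = 1440, mean = 18.4615
Σfm² = 34750
Σf(m − x̄)² = Σfm² − (Σfm)²/n = 34750 − 1440²/78 = 8165.3846
Population variance = 8165.3846 / 78 = 104.6844
Standard deviation = √104.6844 = 10.2315

10.232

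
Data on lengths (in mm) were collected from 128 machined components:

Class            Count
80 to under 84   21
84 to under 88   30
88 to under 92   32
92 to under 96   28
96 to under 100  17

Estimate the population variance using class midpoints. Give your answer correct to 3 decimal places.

Midpoints: 82, 86, 90, 94, 98
n = 128, Σfm = 11480, mean = 89.6875
Σfm² = 1032960
Σf(m − x̄)² = Σfm² − (Σfm)²/n = 1032960 − 11480²/128 = 3347.5000
Population variance = 3347.5000 / 128 = 26.1523

26.152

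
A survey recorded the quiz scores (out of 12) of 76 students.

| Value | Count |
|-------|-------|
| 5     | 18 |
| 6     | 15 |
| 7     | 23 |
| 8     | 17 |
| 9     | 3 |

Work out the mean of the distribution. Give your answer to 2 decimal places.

Values: 5, 6, 7, 8, 9
Σfx = 18×5 + 15×6 + 23×7 + 17×8 + 3×9 = 504
n = Σf = 76
Mean = 504 / 76 = 6.6316

6.63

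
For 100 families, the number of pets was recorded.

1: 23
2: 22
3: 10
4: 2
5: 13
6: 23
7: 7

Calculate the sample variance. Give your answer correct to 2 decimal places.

4.59

Values: 1, 2, 3, 4, 5, 6, 7
n = 100, Σfx = 357, mean = 3.5700
Σfx² = 1729
Σf(x − x̄)² = Σfx² − (Σfx)²/n = 1729 − 357²/100 = 454.5100
Sample variance = 454.5100 / 99 = 4.5910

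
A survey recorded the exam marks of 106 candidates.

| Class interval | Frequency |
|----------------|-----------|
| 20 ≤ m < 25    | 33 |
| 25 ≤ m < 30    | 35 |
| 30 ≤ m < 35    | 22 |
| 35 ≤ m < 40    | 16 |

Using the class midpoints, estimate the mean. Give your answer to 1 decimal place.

Midpoints: 22.5, 27.5, 32.5, 37.5
Σfm = 33×22.5 + 35×27.5 + 22×32.5 + 16×37.5 = 3020
n = Σf = 106
Mean = 3020 / 106 = 28.4906

28.5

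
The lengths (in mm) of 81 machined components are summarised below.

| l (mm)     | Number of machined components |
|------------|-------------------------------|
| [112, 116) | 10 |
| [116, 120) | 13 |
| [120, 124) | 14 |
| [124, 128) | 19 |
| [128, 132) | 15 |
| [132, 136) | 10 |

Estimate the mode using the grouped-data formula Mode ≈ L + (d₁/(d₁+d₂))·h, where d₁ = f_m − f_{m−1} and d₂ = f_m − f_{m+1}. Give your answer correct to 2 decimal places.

Modal class: [124, 128) (highest frequency 19).
d₁ = 19 − 14 = 5, d₂ = 19 − 15 = 4
Mode ≈ 124 + (5/(5+4)) × 4 = 124 + 2.2222 = 126.2222

126.22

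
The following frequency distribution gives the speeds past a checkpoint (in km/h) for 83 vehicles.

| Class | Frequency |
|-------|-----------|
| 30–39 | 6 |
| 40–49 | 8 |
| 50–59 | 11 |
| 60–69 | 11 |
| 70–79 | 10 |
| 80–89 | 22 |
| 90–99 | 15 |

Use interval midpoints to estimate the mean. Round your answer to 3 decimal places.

71.006

Midpoints: 34.5, 44.5, 54.5, 64.5, 74.5, 84.5, 94.5
Σfm = 6×34.5 + 8×44.5 + 11×54.5 + 11×64.5 + 10×74.5 + 22×84.5 + 15×94.5 = 5893.5
n = Σf = 83
Mean = 5893.5 / 83 = 71.0060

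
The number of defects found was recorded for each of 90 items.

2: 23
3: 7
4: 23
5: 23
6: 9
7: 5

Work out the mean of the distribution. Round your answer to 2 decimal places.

Values: 2, 3, 4, 5, 6, 7
Σfx = 23×2 + 7×3 + 23×4 + 23×5 + 9×6 + 5×7 = 363
n = Σf = 90
Mean = 363 / 90 = 4.0333

4.03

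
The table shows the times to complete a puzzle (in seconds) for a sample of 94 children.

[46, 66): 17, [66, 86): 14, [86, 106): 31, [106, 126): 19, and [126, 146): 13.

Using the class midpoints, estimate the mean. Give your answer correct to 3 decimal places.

Midpoints: 56, 76, 96, 116, 136
Σfm = 17×56 + 14×76 + 31×96 + 19×116 + 13×136 = 8964
n = Σf = 94
Mean = 8964 / 94 = 95.3617

95.362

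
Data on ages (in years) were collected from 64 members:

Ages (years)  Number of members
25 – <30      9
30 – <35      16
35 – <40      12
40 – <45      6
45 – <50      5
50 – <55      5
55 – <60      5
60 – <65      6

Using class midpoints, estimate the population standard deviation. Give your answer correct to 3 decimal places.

Midpoints: 27.5, 32.5, 37.5, 42.5, 47.5, 52.5, 57.5, 62.5
n = 64, Σfm = 2635, mean = 41.1719
Σfm² = 116450
Σf(m − x̄)² = Σfm² − (Σfm)²/n = 116450 − 2635²/64 = 7962.1094
Population variance = 7962.1094 / 64 = 124.4080
Standard deviation = √124.4080 = 11.1538

11.154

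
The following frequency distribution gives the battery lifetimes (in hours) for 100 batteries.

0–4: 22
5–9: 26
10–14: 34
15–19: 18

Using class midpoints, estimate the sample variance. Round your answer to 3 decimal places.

Midpoints: 2, 7, 12, 17
n = 100, Σfm = 940, mean = 9.4000
Σfm² = 11460
Σf(m − x̄)² = Σfm² − (Σfm)²/n = 11460 − 940²/100 = 2624.0000
Sample variance = 2624.0000 / 99 = 26.5051

26.505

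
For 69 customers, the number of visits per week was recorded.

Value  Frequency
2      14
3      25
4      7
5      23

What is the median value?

3

Cumulative frequencies: 14, 39, 46, 69
n = 69, so the median is the value in position (n+1)/2 = 35.
Position 35 falls at value 3.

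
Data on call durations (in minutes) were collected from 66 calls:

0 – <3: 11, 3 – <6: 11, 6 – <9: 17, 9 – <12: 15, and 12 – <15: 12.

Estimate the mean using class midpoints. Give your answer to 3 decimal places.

Midpoints: 1.5, 4.5, 7.5, 10.5, 13.5
Σfm = 11×1.5 + 11×4.5 + 17×7.5 + 15×10.5 + 12×13.5 = 513
n = Σf = 66
Mean = 513 / 66 = 7.7727

7.773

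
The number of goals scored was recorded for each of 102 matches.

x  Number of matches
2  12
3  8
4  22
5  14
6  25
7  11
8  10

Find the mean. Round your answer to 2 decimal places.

Values: 2, 3, 4, 5, 6, 7, 8
Σfx = 12×2 + 8×3 + 22×4 + 14×5 + 25×6 + 11×7 + 10×8 = 513
n = Σf = 102
Mean = 513 / 102 = 5.0294

5.03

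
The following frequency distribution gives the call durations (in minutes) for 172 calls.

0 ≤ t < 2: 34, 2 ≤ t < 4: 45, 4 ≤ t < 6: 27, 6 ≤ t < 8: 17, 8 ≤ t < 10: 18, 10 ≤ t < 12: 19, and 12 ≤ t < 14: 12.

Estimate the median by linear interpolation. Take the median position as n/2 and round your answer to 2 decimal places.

4.52

Cumulative frequencies: 34, 79, 106, 123, 141, 160, 172
n = 172; position = n/2 = 86.
This falls in the class 4 ≤ t < 6: L = 4, F = 79, f = 27, h = 2.
Median ≈ 4 + ((86 − 79) / 27) × 2 = 4.5185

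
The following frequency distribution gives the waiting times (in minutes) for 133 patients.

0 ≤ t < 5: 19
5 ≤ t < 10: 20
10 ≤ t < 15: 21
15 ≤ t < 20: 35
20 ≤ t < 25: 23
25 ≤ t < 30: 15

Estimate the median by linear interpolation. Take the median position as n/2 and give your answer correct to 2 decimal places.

15.93

Cumulative frequencies: 19, 39, 60, 95, 118, 133
n = 133; position = n/2 = 66.5.
This falls in the class 15 ≤ t < 20: L = 15, F = 60, f = 35, h = 5.
Median ≈ 15 + ((66.5 − 60) / 35) × 5 = 15.9286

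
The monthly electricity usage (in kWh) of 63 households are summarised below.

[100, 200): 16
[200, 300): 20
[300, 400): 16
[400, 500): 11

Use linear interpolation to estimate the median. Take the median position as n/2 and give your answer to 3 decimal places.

277.500

Cumulative frequencies: 16, 36, 52, 63
n = 63; position = n/2 = 31.5.
This falls in the class [200, 300): L = 200, F = 16, f = 20, h = 100.
Median ≈ 200 + ((31.5 − 16) / 20) × 100 = 277.5000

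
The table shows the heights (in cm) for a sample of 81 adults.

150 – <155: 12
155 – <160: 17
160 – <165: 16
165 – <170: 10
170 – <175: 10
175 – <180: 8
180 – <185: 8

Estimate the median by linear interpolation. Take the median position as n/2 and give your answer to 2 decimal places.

Cumulative frequencies: 12, 29, 45, 55, 65, 73, 81
n = 81; position = n/2 = 40.5.
This falls in the class 160 – <165: L = 160, F = 29, f = 16, h = 5.
Median ≈ 160 + ((40.5 − 29) / 16) × 5 = 163.5938

163.59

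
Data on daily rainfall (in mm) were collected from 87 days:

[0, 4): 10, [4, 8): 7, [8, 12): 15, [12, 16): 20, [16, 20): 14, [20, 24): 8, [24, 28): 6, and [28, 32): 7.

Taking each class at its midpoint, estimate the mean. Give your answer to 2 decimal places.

14.78

Midpoints: 2, 6, 10, 14, 18, 22, 26, 30
Σfm = 10×2 + 7×6 + 15×10 + 20×14 + 14×18 + 8×22 + 6×26 + 7×30 = 1286
n = Σf = 87
Mean = 1286 / 87 = 14.7816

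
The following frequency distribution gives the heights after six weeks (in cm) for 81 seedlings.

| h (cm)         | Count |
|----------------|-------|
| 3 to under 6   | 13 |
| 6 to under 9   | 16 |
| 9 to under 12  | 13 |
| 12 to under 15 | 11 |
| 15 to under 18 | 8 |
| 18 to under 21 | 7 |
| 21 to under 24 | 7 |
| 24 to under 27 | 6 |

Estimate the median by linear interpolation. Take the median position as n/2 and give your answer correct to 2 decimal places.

Cumulative frequencies: 13, 29, 42, 53, 61, 68, 75, 81
n = 81; position = n/2 = 40.5.
This falls in the class 9 to under 12: L = 9, F = 29, f = 13, h = 3.
Median ≈ 9 + ((40.5 − 29) / 13) × 3 = 11.6538

11.65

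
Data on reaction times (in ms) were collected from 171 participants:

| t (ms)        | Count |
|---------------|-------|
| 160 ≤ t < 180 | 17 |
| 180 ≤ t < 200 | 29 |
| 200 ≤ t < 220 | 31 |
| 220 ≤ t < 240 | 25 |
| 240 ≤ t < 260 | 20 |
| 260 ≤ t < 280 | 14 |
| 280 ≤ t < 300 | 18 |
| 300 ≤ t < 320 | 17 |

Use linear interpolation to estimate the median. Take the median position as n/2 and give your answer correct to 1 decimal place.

226.8

Cumulative frequencies: 17, 46, 77, 102, 122, 136, 154, 171
n = 171; position = n/2 = 85.5.
This falls in the class 220 ≤ t < 240: L = 220, F = 77, f = 25, h = 20.
Median ≈ 220 + ((85.5 − 77) / 25) × 20 = 226.8000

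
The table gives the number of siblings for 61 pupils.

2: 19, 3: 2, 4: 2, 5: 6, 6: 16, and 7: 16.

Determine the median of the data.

Cumulative frequencies: 19, 21, 23, 29, 45, 61
n = 61, so the median is the value in position (n+1)/2 = 31.
Position 31 falls at value 6.

6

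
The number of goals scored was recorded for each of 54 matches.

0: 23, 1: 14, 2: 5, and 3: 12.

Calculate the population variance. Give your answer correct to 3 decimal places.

1.395

Values: 0, 1, 2, 3
n = 54, Σfx = 60, mean = 1.1111
Σfx² = 142
Σf(x − x̄)² = Σfx² − (Σfx)²/n = 142 − 60²/54 = 75.3333
Population variance = 75.3333 / 54 = 1.3951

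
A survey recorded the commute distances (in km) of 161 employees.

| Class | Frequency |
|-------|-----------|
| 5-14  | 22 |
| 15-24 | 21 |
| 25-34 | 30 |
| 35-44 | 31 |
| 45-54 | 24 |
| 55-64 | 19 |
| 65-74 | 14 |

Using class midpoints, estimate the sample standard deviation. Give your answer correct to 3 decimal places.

Midpoints: 9.5, 19.5, 29.5, 39.5, 49.5, 59.5, 69.5
n = 161, Σfm = 6019.5, mean = 37.3882
Σfm² = 278140.25
Σf(m − x̄)² = Σfm² − (Σfm)²/n = 278140.25 − 6019.5²/161 = 53081.9876
Sample variance = 53081.9876 / 160 = 331.7624
Standard deviation = √331.7624 = 18.2143

18.214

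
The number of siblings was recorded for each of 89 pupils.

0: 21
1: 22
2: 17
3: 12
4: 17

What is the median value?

Cumulative frequencies: 21, 43, 60, 72, 89
n = 89, so the median is the value in position (n+1)/2 = 45.
Position 45 falls at value 2.

2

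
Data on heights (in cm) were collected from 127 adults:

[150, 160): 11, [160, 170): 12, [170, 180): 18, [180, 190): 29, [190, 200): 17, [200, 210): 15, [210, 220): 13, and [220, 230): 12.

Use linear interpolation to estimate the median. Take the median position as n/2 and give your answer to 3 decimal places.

Cumulative frequencies: 11, 23, 41, 70, 87, 102, 115, 127
n = 127; position = n/2 = 63.5.
This falls in the class [180, 190): L = 180, F = 41, f = 29, h = 10.
Median ≈ 180 + ((63.5 − 41) / 29) × 10 = 187.7586

187.759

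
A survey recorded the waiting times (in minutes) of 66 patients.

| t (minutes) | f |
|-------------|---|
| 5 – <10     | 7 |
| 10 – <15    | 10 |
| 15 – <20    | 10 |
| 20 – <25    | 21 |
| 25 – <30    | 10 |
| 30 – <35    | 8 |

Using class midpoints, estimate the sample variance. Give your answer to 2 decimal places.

Midpoints: 7.5, 12.5, 17.5, 22.5, 27.5, 32.5
n = 66, Σfm = 1360, mean = 20.6061
Σfm² = 31662.5
Σf(m − x̄)² = Σfm² − (Σfm)²/n = 31662.5 − 1360²/66 = 3638.2576
Sample variance = 3638.2576 / 65 = 55.9732

55.97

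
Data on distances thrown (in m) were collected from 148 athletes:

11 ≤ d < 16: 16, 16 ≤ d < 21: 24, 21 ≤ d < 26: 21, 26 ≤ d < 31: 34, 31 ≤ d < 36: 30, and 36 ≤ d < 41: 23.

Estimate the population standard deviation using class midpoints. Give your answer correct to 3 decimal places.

Midpoints: 13.5, 18.5, 23.5, 28.5, 33.5, 38.5
n = 148, Σfm = 4013, mean = 27.1149
Σfm² = 118103
Σf(m − x̄)² = Σfm² − (Σfm)²/n = 118103 − 4013²/148 = 9291.0473
Population variance = 9291.0473 / 148 = 62.7773
Standard deviation = √62.7773 = 7.9232

7.923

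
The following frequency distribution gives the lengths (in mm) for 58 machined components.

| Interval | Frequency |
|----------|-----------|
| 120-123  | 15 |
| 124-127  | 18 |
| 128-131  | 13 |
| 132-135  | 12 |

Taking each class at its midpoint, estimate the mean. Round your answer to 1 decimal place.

127.0

Midpoints: 121.5, 125.5, 129.5, 133.5
Σfm = 15×121.5 + 18×125.5 + 13×129.5 + 12×133.5 = 7367
n = Σf = 58
Mean = 7367 / 58 = 127.0172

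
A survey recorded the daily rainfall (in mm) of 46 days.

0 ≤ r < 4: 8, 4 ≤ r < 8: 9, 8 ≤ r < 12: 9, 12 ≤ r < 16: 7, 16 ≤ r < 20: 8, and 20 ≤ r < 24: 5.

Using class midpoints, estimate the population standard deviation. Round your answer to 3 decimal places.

Midpoints: 2, 6, 10, 14, 18, 22
n = 46, Σfm = 512, mean = 11.1304
Σfm² = 7640
Σf(m − x̄)² = Σfm² − (Σfm)²/n = 7640 − 512²/46 = 1941.2174
Population variance = 1941.2174 / 46 = 42.2004
Standard deviation = √42.2004 = 6.4962

6.496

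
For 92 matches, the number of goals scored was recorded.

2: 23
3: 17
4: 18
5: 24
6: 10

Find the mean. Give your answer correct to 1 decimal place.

3.8

Values: 2, 3, 4, 5, 6
Σfx = 23×2 + 17×3 + 18×4 + 24×5 + 10×6 = 349
n = Σf = 92
Mean = 349 / 92 = 3.7935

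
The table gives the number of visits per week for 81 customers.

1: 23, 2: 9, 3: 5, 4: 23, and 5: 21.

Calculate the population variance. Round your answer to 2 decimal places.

2.55

Values: 1, 2, 3, 4, 5
n = 81, Σfx = 253, mean = 3.1235
Σfx² = 997
Σf(x − x̄)² = Σfx² − (Σfx)²/n = 997 − 253²/81 = 206.7654
Population variance = 206.7654 / 81 = 2.5527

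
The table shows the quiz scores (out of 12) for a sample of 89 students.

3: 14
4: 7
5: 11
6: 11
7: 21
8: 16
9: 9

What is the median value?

Cumulative frequencies: 14, 21, 32, 43, 64, 80, 89
n = 89, so the median is the value in position (n+1)/2 = 45.
Position 45 falls at value 7.

7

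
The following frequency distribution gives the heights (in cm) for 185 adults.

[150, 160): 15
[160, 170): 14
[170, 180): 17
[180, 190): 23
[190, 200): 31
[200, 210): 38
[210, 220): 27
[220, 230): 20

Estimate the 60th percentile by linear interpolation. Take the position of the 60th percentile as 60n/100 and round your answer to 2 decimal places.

202.89

Cumulative frequencies: 15, 29, 46, 69, 100, 138, 165, 185
n = 185; position = 60n/100 = 111.
This falls in the class [200, 210): L = 200, F = 100, f = 38, h = 10.
60th percentile ≈ 200 + ((111 − 100) / 38) × 10 = 202.8947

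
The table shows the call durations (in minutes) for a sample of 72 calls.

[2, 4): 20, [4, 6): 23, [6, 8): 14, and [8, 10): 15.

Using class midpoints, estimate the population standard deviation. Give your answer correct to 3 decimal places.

2.186

Midpoints: 3, 5, 7, 9
n = 72, Σfm = 408, mean = 5.6667
Σfm² = 2656
Σf(m − x̄)² = Σfm² − (Σfm)²/n = 2656 − 408²/72 = 344.0000
Population variance = 344.0000 / 72 = 4.7778
Standard deviation = √4.7778 = 2.1858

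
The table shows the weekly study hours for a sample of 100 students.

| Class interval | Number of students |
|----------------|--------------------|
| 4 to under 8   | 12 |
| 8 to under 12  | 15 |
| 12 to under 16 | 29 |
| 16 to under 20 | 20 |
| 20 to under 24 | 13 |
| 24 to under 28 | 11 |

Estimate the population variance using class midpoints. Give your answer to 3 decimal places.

Midpoints: 6, 10, 14, 18, 22, 26
n = 100, Σfm = 1560, mean = 15.6000
Σfm² = 27824
Σf(m − x̄)² = Σfm² − (Σfm)²/n = 27824 − 1560²/100 = 3488.0000
Population variance = 3488.0000 / 100 = 34.8800

34.880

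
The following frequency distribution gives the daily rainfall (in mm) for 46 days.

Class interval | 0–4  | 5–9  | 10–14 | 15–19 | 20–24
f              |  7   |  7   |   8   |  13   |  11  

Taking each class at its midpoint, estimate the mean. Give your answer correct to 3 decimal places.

Midpoints: 2, 7, 12, 17, 22
Σfm = 7×2 + 7×7 + 8×12 + 13×17 + 11×22 = 622
n = Σf = 46
Mean = 622 / 46 = 13.5217

13.522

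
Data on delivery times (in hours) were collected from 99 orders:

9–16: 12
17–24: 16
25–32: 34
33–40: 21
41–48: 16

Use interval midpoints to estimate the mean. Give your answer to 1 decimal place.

29.6

Midpoints: 12.5, 20.5, 28.5, 36.5, 44.5
Σfm = 12×12.5 + 16×20.5 + 34×28.5 + 21×36.5 + 16×44.5 = 2925.5
n = Σf = 99
Mean = 2925.5 / 99 = 29.5505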